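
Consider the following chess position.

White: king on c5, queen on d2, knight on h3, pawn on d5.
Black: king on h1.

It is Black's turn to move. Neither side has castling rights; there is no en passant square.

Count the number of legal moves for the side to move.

0

Black to move; king on h1.
In check: no.
Legal moves: none.
Count: 0.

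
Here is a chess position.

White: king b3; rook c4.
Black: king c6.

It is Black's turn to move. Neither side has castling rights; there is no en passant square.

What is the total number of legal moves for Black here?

6

Black to move; king on c6.
In check: yes, from the white rook on c4.
Legal moves: Kd7, Kb7, Kd6, Kb6, Kd5, Kb5.
Count: 6.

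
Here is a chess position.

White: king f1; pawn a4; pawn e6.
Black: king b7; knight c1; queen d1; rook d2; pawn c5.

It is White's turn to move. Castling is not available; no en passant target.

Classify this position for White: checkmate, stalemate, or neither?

checkmate

White to move; white king on f1.
In check: yes, from the black queen on d1.
King squares — e1: attacked by Qd1; g1: attacked by Qd1; e2: attacked by Nc1; f2: attacked by Rd2; g2: attacked by Rd2.
Legal moves for White: none.
In check with no legal moves → checkmate.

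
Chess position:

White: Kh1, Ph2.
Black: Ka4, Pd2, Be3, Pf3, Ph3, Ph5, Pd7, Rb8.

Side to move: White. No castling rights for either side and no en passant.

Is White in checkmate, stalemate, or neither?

stalemate

White to move; white king on h1.
In check: no.
King squares — g1: attacked by Be3; g2: attacked by Pf3; h2: own pawn.
Legal moves for White: none.
Not in check and no legal moves → stalemate.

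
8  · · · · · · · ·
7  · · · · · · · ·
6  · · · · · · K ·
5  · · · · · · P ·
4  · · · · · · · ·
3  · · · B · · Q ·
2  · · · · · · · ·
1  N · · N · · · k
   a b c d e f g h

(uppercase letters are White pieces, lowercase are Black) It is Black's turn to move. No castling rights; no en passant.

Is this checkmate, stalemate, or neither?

Black to move; black king on h1.
In check: no.
King squares — g1: attacked by Qg3; g2: attacked by Qg3; h2: attacked by Qg3.
Legal moves for Black: none.
Not in check and no legal moves → stalemate.

stalemate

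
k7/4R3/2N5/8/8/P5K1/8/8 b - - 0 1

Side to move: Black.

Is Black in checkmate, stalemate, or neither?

stalemate

Black to move; black king on a8.
In check: no.
King squares — a7: attacked by Nc6; b7: attacked by Re7; b8: attacked by Nc6.
Legal moves for Black: none.
Not in check and no legal moves → stalemate.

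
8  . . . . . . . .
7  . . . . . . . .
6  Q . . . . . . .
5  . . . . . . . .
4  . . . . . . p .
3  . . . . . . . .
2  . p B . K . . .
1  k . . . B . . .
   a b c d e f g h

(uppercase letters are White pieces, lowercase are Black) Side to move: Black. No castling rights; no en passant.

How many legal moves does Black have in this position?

Black to move; king on a1.
In check: yes, from the white queen on a6.
Legal moves: none.
Count: 0.

0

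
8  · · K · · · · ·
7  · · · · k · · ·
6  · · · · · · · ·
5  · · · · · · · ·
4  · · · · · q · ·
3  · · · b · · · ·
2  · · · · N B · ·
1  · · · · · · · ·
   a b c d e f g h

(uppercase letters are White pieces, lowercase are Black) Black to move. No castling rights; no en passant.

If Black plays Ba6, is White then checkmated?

After Ba6: white king on c8; in check: yes, from the black bishop on a6.
King squares — b7: attacked by Ba6; c7: attacked by Qf4; d7: attacked by Ke7; b8: attacked by Qf4; d8: attacked by Ke7.
White has no legal moves → checkmate.

yes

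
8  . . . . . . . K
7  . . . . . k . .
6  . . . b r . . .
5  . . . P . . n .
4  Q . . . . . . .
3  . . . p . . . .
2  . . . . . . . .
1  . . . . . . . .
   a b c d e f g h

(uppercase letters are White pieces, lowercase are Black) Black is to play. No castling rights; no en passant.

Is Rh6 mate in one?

yes

After Rh6: white king on h8; in check: yes, from the black rook on h6.
King squares — g7: attacked by Kf7; h7: attacked by Ng5; g8: attacked by Kf7.
White has no legal moves → checkmate.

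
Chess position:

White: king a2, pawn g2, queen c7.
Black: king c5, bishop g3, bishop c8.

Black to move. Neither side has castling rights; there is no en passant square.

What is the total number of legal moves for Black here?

5

Black to move; king on c5.
In check: yes, from the white queen on c7.
Legal moves: Kd5, Kb5, Kd4, Kb4, Bxc7.
Count: 5.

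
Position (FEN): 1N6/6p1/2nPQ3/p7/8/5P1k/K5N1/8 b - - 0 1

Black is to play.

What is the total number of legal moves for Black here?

3

Black to move; king on h3.
In check: yes, from the white queen on e6.
Legal moves: Kg3, Kh2, Kxg2.
Count: 3.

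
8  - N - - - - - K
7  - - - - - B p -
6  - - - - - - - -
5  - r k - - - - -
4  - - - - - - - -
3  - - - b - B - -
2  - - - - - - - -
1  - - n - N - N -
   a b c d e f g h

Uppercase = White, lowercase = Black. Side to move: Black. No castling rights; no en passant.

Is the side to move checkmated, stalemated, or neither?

Black to move; black king on c5.
In check: no.
Legal moves for Black include: Kd6, Kb6, Kd4, Kb4, Rxb8+, Rb7, Rb6, Ra5, Rb4, Rb3, Rb2, Rb1, Bh7, Bg6, Bf5, Be4, Bc4, Be2, ... (list truncated; more exist).
Black has legal moves and is not in check → neither.

neither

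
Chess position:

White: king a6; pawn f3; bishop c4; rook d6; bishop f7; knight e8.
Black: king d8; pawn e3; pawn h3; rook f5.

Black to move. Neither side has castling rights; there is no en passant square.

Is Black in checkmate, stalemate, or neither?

neither

Black to move; black king on d8.
In check: yes, from the white rook on d6.
King squares — c7: attacked by Ne8; d7: attacked by Rd6; e7: available; c8: available; e8: attacked by Bf7.
Legal moves for Black: Kc8, Ke7.
Black is in check but has 2 legal moves → neither.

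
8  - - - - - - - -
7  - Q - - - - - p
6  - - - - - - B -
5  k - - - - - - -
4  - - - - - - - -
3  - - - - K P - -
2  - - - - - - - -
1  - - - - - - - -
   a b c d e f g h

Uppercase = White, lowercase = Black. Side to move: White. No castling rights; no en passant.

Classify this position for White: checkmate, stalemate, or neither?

White to move; white king on e3.
In check: no.
Legal moves for White include: Qc8, Qb8, Qa8+, Qxh7, Qg7, Qf7, Qe7, Qd7, Qc7+, Qa7+, Qc6, Qb6+, Qa6+, Qd5+, Qb5+, Qe4, Qb4+, Qb3, ... (list truncated; more exist).
White has legal moves and is not in check → neither.

neither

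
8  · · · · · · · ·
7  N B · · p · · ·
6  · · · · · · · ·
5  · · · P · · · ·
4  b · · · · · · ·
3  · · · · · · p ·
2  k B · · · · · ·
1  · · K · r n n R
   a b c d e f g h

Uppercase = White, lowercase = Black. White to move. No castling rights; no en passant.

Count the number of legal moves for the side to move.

White to move; king on c1.
In check: yes, from the black rook on e1.
Legal moves: none.
Count: 0.

0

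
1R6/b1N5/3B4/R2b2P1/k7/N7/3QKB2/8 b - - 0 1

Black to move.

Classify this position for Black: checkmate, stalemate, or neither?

checkmate

Black to move; black king on a4.
In check: yes, from the white rook on a5.
King squares — a3: attacked by Ra5; b3: attacked by Rb8; b4: attacked by Qd2; a5: attacked by Qd2; b5: attacked by Na3.
Legal moves for Black: none.
In check with no legal moves → checkmate.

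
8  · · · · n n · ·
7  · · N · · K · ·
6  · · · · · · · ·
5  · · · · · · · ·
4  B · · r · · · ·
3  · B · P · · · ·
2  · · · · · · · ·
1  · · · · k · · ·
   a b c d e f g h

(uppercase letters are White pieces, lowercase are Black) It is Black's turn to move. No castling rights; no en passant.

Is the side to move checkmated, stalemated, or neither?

neither

Black to move; black king on e1.
In check: no.
Legal moves for Black include: Nh7, Nd7, Ng6, Ne6, Ng7, Nxc7, Nf6, Nd6+, Rd8, Rd7+, Rd6, Rd5, Rh4, Rg4, Rf4+, Re4, Rc4, Rb4, ... (list truncated; more exist).
Black has legal moves and is not in check → neither.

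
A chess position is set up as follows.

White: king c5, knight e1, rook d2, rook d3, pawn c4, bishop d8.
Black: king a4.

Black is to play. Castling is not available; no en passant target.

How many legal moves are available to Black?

0

Black to move; king on a4.
In check: no.
Legal moves: none.
Count: 0.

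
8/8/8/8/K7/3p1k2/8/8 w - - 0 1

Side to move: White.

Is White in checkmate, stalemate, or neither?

neither

White to move; white king on a4.
In check: no.
Legal moves for White: Kb5, Ka5, Kb4, Kb3, Ka3.
White has 5 legal moves and is not in check → neither.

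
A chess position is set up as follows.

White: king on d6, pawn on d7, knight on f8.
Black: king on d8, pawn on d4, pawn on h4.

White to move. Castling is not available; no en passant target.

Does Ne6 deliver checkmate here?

After Ne6: black king on d8; in check: yes, from the white knight on e6.
King squares — c7: attacked by Kd6; d7: attacked by Kd6; e7: attacked by Kd6; c8: attacked by Pd7; e8: attacked by Pd7.
Black has no legal moves → checkmate.

yes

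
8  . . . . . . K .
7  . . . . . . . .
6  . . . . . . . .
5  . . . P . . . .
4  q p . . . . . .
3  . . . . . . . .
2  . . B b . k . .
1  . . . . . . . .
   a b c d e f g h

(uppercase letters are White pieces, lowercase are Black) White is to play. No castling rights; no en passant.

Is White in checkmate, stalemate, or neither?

neither

White to move; white king on g8.
In check: no.
Legal moves for White: Kh8, Kf8, Kh7, Kg7, Kf7, Bh7, Bg6, Bf5, Be4, Bxa4, Bd3, Bb3, Bd1, Bb1, d6.
White has 15 legal moves and is not in check → neither.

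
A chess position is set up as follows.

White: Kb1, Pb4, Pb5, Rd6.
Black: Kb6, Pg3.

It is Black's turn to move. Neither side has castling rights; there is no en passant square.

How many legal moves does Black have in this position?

4

Black to move; king on b6.
In check: yes, from the white rook on d6.
Legal moves: Kc7, Kb7, Ka7, Kxb5.
Count: 4.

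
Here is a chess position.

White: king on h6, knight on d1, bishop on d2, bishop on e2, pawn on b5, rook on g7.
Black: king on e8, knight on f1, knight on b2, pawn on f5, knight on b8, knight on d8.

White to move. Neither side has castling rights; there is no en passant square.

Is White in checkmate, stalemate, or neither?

White to move; white king on h6.
In check: no.
Legal moves for White include: Rg8+, Rh7, Rf7, Re7+, Rd7, Rc7, Rb7, Ra7, Rg6, Rg5, Rg4, Rg3, Rg2, Rg1, Kh7, Kg6, Kh5, Kg5, ... (list truncated; more exist).
White has legal moves and is not in check → neither.

neither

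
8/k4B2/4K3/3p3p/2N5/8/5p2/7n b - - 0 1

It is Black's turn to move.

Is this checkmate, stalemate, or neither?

neither

Black to move; black king on a7.
In check: no.
Legal moves for Black: Kb8, Ka8, Kb7, Ka6, Ng3, dxc4, h4, d4, f1=Q, f1=R, f1=B, f1=N.
Black has 12 legal moves and is not in check → neither.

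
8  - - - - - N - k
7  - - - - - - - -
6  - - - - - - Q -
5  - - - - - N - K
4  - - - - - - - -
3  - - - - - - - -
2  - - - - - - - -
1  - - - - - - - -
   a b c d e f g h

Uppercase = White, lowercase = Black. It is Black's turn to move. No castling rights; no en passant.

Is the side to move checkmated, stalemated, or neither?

stalemate

Black to move; black king on h8.
In check: no.
King squares — g7: attacked by Nf5; h7: attacked by Qg6; g8: attacked by Qg6.
Legal moves for Black: none.
Not in check and no legal moves → stalemate.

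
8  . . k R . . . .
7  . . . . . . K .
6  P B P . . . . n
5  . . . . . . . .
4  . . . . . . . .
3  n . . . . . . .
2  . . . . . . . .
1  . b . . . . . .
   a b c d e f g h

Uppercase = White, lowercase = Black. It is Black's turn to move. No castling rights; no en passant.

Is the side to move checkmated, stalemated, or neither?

Black to move; black king on c8.
In check: yes, from the white rook on d8.
King squares — b7: attacked by Pa6; c7: attacked by Bb6; d7: attacked by Pc6; b8: attacked by Rd8; d8: attacked by Bb6.
Legal moves for Black: none.
In check with no legal moves → checkmate.

checkmate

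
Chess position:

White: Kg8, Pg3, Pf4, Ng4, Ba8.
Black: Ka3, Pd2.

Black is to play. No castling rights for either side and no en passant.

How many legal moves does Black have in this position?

Black to move; king on a3.
In check: no.
Legal moves: Kb4, Ka4, Kb3, Kb2, Ka2, d1=Q, d1=R, d1=B, d1=N.
Count: 9.

9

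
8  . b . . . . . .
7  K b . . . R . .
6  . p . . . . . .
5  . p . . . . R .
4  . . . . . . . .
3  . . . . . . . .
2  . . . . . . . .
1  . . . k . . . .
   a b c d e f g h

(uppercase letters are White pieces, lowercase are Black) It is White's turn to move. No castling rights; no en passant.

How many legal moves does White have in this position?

White to move; king on a7.
In check: yes, from the black bishop on b8.
Legal moves: Kxb8, Kxb7, Kxb6.
Count: 3.

3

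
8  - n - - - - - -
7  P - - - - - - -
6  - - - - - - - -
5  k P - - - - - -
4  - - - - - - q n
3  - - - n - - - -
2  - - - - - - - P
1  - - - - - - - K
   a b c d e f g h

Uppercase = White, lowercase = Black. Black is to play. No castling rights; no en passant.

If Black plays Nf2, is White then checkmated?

yes

After Nf2: white king on h1; in check: yes, from the black knight on f2.
King squares — g1: attacked by Qg4; g2: attacked by Qg4; h2: own pawn.
White has no legal moves → checkmate.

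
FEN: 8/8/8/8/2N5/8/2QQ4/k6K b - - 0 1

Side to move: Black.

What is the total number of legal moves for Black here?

Black to move; king on a1.
In check: no.
Legal moves: none.
Count: 0.

0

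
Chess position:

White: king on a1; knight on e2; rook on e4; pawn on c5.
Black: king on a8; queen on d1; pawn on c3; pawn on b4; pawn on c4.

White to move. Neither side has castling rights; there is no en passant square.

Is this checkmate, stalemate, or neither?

White to move; white king on a1.
In check: yes, from the black queen on d1.
King squares — b1: attacked by Qd1; a2: available; b2: attacked by Pc3.
Legal moves for White: Ka2, Nc1.
White is in check but has 2 legal moves → neither.

neither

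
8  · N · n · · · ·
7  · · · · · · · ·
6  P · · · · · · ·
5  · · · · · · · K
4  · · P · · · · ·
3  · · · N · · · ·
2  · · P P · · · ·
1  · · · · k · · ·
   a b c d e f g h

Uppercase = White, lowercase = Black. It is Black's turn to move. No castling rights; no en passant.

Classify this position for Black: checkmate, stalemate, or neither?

Black to move; black king on e1.
In check: yes, from the white knight on d3.
Legal moves for Black: Ke2, Kxd2, Kf1, Kd1.
Black is in check but has 4 legal moves → neither.

neither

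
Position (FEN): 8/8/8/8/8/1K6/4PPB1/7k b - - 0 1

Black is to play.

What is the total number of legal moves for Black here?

Black to move; king on h1.
In check: yes, from the white bishop on g2.
Legal moves: Kh2, Kxg2, Kg1.
Count: 3.

3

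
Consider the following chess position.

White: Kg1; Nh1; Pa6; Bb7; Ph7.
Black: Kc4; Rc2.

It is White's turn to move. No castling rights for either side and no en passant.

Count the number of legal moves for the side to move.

White to move; king on g1.
In check: no.
Legal moves: Bc8, Ba8, Bc6, Bd5+, Be4, Bf3, Bg2, Ng3, Nf2, Kf1, h8=Q, h8=R, h8=B, h8=N, a7.
Count: 15.

15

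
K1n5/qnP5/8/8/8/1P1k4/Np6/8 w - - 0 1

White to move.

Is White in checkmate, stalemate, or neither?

White to move; white king on a8.
In check: yes, from the black queen on a7.
King squares — a7: attacked by Nc8; b7: attacked by Qa7; b8: attacked by Qa7.
Legal moves for White: none.
In check with no legal moves → checkmate.

checkmate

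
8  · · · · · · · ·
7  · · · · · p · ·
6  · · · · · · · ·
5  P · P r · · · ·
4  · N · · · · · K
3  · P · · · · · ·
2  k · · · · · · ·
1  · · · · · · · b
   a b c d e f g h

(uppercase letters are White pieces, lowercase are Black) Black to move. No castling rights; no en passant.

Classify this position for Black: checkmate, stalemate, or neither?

Black to move; black king on a2.
In check: yes, from the white knight on b4.
King squares — a1: available; b1: available; b2: available; a3: available; b3: available.
Legal moves for Black: Kxb3, Ka3, Kb2, Kb1, Ka1.
Black is in check but has 5 legal moves → neither.

neither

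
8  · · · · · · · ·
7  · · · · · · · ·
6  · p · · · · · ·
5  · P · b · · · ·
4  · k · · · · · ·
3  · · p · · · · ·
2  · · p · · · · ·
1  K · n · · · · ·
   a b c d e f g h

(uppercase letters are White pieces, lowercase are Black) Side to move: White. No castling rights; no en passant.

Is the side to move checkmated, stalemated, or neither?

stalemate

White to move; white king on a1.
In check: no.
King squares — b1: attacked by Pc2; a2: attacked by Nc1; b2: attacked by Pc3.
Legal moves for White: none.
Not in check and no legal moves → stalemate.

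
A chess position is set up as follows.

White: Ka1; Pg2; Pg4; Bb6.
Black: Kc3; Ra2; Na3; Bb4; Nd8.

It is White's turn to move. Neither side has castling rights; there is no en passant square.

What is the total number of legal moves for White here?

1

White to move; king on a1.
In check: yes, from the black rook on a2.
Legal moves: Kxa2.
Count: 1.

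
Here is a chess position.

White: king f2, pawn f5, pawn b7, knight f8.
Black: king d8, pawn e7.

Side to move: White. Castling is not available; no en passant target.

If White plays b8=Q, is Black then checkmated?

yes

After b8=Q: black king on d8; in check: yes, from the white queen on b8.
King squares — c7: attacked by Qb8; d7: attacked by Nf8; e7: own pawn; c8: attacked by Qb8; e8: attacked by Qb8.
Black has no legal moves → checkmate.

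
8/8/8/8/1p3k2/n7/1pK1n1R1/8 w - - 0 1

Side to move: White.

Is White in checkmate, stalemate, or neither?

neither

White to move; white king on c2.
In check: yes, from the black knight on a3.
King squares — b1: attacked by Na3; c1: attacked by Pb2; d1: available; b2: available; d2: available; b3: available; c3: attacked by Ne2; d3: available.
Legal moves for White: Kd3, Kb3, Kd2, Kxb2, Kd1.
White is in check but has 5 legal moves → neither.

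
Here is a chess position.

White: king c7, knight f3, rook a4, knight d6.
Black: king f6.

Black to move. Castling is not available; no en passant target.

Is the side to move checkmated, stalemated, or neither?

Black to move; black king on f6.
In check: no.
Legal moves for Black: Kg7, Ke7, Kg6, Ke6.
Black has 4 legal moves and is not in check → neither.

neither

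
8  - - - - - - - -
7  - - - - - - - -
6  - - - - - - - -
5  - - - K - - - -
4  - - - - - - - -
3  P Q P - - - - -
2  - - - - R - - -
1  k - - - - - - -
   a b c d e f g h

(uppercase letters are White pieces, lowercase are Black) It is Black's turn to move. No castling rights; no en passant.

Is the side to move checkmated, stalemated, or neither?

stalemate

Black to move; black king on a1.
In check: no.
King squares — b1: attacked by Qb3; a2: attacked by Re2; b2: attacked by Re2.
Legal moves for Black: none.
Not in check and no legal moves → stalemate.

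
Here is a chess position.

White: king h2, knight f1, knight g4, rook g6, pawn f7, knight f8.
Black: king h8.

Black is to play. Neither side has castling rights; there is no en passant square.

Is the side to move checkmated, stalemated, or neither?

stalemate

Black to move; black king on h8.
In check: no.
King squares — g7: attacked by Rg6; h7: attacked by Nf8; g8: attacked by Rg6.
Legal moves for Black: none.
Not in check and no legal moves → stalemate.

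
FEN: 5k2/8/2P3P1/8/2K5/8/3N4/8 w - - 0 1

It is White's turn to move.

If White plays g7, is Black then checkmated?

no

After g7: black king on f8; in check: yes, from the white pawn on g7.
Black has 5 legal replies: Kg8, Ke8, Kxg7, Kf7, Ke7.
In check but a legal move exists → not checkmate.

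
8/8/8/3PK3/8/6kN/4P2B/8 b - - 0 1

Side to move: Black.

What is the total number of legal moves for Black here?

5

Black to move; king on g3.
In check: yes, from the white bishop on h2.
Legal moves: Kh4, Kg4, Kxh3, Kxh2, Kg2.
Count: 5.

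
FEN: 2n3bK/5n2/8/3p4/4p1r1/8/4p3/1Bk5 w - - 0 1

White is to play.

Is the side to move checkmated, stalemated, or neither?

checkmate

White to move; white king on h8.
In check: yes, from the black knight on f7.
King squares — g7: attacked by Rg4; h7: attacked by Bg8; g8: attacked by Rg4.
Legal moves for White: none.
In check with no legal moves → checkmate.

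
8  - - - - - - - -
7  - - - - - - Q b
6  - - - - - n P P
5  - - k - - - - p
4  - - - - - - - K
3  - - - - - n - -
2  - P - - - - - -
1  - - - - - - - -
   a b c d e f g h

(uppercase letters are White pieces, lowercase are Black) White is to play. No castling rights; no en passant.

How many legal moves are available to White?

White to move; king on h4.
In check: yes, from the black knight on f3.
Legal moves: Kh3, Kg3.
Count: 2.

2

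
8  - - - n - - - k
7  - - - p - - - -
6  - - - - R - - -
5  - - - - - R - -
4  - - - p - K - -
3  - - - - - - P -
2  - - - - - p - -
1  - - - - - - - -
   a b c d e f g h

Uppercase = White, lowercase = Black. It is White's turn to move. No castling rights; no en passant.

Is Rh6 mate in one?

no

After Rh6: black king on h8; in check: yes, from the white rook on h6.
Black has 2 legal replies: Kg8, Kg7.
In check but a legal move exists → not checkmate.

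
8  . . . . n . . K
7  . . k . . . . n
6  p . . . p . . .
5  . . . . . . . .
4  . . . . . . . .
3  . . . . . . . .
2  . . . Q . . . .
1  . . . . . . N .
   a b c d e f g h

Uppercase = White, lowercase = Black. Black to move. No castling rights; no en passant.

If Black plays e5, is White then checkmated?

no

After e5: white king on h8; in check: no.
White is not in check, so this cannot be checkmate.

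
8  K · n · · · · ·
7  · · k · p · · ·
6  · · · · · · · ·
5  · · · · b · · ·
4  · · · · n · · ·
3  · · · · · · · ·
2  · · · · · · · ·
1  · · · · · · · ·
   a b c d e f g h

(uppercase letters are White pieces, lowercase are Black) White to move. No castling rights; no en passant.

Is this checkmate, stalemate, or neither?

White to move; white king on a8.
In check: no.
King squares — a7: attacked by Nc8; b7: attacked by Kc7; b8: attacked by Kc7.
Legal moves for White: none.
Not in check and no legal moves → stalemate.

stalemate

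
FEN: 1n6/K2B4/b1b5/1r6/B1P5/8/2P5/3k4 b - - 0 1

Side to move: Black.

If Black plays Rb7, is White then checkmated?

After Rb7: white king on a7; in check: yes, from the black rook on b7.
White has 1 legal reply: Ka8.
In check but a legal move exists → not checkmate.

no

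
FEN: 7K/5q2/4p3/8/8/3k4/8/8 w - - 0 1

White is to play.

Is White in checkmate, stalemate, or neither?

White to move; white king on h8.
In check: no.
King squares — g7: attacked by Qf7; h7: attacked by Qf7; g8: attacked by Qf7.
Legal moves for White: none.
Not in check and no legal moves → stalemate.

stalemate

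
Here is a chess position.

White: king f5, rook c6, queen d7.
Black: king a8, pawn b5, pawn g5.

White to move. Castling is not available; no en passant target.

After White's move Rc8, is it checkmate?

After Rc8: black king on a8; in check: yes, from the white rook on c8.
King squares — a7: attacked by Qd7; b7: attacked by Qd7; b8: attacked by Rc8.
Black has no legal moves → checkmate.

yes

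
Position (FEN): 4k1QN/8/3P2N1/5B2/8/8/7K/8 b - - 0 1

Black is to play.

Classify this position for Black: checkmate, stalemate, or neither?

checkmate

Black to move; black king on e8.
In check: yes, from the white queen on g8.
King squares — d7: attacked by Bf5; e7: attacked by Pd6; f7: attacked by Qg8; d8: attacked by Qg8; f8: attacked by Ng6.
Legal moves for Black: none.
In check with no legal moves → checkmate.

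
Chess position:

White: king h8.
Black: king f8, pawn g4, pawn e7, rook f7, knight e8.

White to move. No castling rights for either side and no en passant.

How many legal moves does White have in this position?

White to move; king on h8.
In check: no.
Legal moves: none.
Count: 0.

0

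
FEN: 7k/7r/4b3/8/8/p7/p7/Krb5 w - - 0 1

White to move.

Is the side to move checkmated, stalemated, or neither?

checkmate

White to move; white king on a1.
In check: yes, from the black rook on b1.
King squares — b1: attacked by Pa2; a2: attacked by Be6; b2: attacked by Rb1.
Legal moves for White: none.
In check with no legal moves → checkmate.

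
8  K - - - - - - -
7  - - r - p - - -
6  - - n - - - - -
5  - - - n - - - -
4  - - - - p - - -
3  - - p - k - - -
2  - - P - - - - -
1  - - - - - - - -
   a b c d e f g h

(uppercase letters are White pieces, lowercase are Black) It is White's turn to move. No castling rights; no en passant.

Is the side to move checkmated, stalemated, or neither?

stalemate

White to move; white king on a8.
In check: no.
King squares — a7: attacked by Nc6; b7: attacked by Rc7; b8: attacked by Nc6.
Legal moves for White: none.
Not in check and no legal moves → stalemate.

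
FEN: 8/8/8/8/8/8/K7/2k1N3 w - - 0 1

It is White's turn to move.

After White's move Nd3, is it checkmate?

no

After Nd3: black king on c1; in check: yes, from the white knight on d3.
Black has 3 legal replies: Kd2, Kc2, Kd1.
In check but a legal move exists → not checkmate.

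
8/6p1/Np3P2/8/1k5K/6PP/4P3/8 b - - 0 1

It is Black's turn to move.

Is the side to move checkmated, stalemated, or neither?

Black to move; black king on b4.
In check: yes, from the white knight on a6.
King squares — a3: available; b3: available; c3: available; a4: available; c4: available; a5: available; b5: available; c5: attacked by Na6.
Legal moves for Black: Kb5, Ka5, Kc4, Ka4, Kc3, Kb3, Ka3.
Black is in check but has 7 legal moves → neither.

neither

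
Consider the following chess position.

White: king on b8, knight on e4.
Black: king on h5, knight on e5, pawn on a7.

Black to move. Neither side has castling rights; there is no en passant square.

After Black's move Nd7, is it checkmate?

no

After Nd7: white king on b8; in check: yes, from the black knight on d7.
White has 5 legal replies: Kc8, Ka8, Kc7, Kb7, Kxa7.
In check but a legal move exists → not checkmate.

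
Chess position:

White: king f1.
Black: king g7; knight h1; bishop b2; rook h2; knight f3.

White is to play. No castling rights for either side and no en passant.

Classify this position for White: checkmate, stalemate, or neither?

White to move; white king on f1.
In check: no.
King squares — e1: attacked by Nf3; g1: attacked by Nf3; e2: attacked by Rh2; f2: attacked by Nh1; g2: attacked by Rh2.
Legal moves for White: none.
Not in check and no legal moves → stalemate.

stalemate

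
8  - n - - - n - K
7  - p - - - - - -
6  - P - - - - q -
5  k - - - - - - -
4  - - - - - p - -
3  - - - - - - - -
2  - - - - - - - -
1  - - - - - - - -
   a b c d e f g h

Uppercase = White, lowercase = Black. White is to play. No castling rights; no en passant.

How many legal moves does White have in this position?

0

White to move; king on h8.
In check: no.
Legal moves: none.
Count: 0.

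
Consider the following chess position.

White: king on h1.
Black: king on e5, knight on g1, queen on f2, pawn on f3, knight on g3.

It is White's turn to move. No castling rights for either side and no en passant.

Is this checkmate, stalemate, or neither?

checkmate

White to move; white king on h1.
In check: yes, from the black knight on g3.
King squares — g1: attacked by Qf2; g2: attacked by Qf2; h2: attacked by Qf2.
Legal moves for White: none.
In check with no legal moves → checkmate.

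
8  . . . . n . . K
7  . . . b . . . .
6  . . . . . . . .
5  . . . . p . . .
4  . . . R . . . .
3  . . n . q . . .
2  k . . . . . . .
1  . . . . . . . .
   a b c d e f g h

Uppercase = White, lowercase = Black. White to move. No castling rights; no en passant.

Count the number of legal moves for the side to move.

15

White to move; king on h8.
In check: no.
Legal moves: Kg8, Kh7, Rxd7, Rd6, Rd5, Rh4, Rg4, Rf4, Re4, Rc4, Rb4, Ra4+, Rd3, Rd2+, Rd1.
Count: 15.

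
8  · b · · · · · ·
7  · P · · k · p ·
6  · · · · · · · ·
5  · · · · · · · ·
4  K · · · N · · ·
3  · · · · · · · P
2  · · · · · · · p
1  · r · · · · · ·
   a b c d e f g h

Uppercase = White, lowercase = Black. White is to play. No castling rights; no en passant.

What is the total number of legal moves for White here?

11

White to move; king on a4.
In check: no.
Legal moves: Nf6, Nd6, Ng5, Nc5, Ng3, Nc3, Nf2, Nd2, Ka5, Ka3, h4.
Count: 11.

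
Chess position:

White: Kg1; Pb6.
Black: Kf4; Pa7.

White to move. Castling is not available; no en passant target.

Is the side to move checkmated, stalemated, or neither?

White to move; white king on g1.
In check: no.
Legal moves for White: Kh2, Kg2, Kf2, Kh1, Kf1, bxa7, b7.
White has 7 legal moves and is not in check → neither.

neither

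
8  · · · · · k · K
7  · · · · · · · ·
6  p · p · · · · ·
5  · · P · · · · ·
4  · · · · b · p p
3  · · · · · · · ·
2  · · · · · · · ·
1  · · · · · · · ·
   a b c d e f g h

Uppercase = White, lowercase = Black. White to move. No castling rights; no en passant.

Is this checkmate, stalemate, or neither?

White to move; white king on h8.
In check: no.
King squares — g7: attacked by Kf8; h7: attacked by Be4; g8: attacked by Kf8.
Legal moves for White: none.
Not in check and no legal moves → stalemate.

stalemate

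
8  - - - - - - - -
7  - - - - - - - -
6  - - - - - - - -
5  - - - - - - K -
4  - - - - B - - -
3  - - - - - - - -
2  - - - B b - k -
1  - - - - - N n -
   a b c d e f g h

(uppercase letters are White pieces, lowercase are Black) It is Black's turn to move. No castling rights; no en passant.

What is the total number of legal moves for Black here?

5

Black to move; king on g2.
In check: yes, from the white bishop on e4.
Legal moves: Kh3, Kf2, Kxf1, Bf3, Nf3+.
Count: 5.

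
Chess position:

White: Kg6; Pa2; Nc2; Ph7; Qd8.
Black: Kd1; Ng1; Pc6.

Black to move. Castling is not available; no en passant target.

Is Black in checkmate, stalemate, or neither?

neither

Black to move; black king on d1.
In check: yes, from the white queen on d8.
Legal moves for Black: Ke2, Kxc2, Kc1.
Black is in check but has 3 legal moves → neither.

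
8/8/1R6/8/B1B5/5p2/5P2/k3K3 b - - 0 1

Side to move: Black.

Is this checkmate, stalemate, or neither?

Black to move; black king on a1.
In check: no.
King squares — b1: attacked by Rb6; a2: attacked by Bc4; b2: attacked by Rb6.
Legal moves for Black: none.
Not in check and no legal moves → stalemate.

stalemate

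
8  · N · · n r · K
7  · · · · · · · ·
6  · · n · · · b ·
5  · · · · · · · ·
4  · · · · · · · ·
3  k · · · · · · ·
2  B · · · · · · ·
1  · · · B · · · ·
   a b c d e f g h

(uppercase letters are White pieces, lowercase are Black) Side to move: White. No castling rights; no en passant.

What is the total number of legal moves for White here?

White to move; king on h8.
In check: yes, from the black rook on f8.
Legal moves: Bg8.
Count: 1.

1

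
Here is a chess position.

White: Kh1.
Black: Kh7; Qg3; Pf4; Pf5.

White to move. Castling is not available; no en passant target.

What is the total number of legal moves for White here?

0

White to move; king on h1.
In check: no.
Legal moves: none.
Count: 0.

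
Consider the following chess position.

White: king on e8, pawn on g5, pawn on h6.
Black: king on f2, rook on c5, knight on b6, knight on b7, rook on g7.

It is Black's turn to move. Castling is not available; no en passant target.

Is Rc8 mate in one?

yes

After Rc8: white king on e8; in check: yes, from the black rook on c8.
King squares — d7: attacked by Nb6; e7: attacked by Rg7; f7: attacked by Rg7; d8: attacked by Nb7; f8: attacked by Rc8.
White has no legal moves → checkmate.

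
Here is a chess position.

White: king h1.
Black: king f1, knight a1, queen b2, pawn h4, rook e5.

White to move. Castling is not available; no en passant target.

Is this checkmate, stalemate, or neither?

stalemate

White to move; white king on h1.
In check: no.
King squares — g1: attacked by Kf1; g2: attacked by Kf1; h2: attacked by Qb2.
Legal moves for White: none.
Not in check and no legal moves → stalemate.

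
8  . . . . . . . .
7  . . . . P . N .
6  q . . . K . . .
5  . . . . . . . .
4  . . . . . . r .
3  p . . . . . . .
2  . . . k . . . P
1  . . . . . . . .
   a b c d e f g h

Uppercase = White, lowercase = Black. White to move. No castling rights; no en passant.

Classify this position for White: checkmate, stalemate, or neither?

neither

White to move; white king on e6.
In check: yes, from the black queen on a6.
King squares — d5: available; e5: available; f5: available; d6: attacked by Qa6; f6: attacked by Qa6; d7: available; e7: own pawn; f7: available.
Legal moves for White: Kf7, Kd7, Kf5, Ke5, Kd5.
White is in check but has 5 legal moves → neither.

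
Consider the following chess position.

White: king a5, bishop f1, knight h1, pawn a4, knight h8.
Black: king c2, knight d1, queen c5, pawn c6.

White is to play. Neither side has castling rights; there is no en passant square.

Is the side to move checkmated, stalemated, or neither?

White to move; white king on a5.
In check: yes, from the black queen on c5.
Legal moves for White: Ka6, Bb5.
White is in check but has 2 legal moves → neither.

neither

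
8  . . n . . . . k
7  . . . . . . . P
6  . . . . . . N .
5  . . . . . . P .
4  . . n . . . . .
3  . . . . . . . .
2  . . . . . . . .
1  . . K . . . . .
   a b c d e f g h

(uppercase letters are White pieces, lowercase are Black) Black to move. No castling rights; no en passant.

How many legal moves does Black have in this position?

Black to move; king on h8.
In check: yes, from the white knight on g6.
Legal moves: Kxh7, Kg7.
Count: 2.

2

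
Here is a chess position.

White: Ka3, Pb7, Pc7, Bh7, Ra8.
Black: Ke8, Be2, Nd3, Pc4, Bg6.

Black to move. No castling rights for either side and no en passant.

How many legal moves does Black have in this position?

3

Black to move; king on e8.
In check: yes, from the white rook on a8.
Legal moves: Kf7, Ke7, Kd7.
Count: 3.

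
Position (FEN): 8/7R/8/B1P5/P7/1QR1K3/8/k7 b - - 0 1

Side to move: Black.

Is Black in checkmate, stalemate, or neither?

stalemate

Black to move; black king on a1.
In check: no.
King squares — b1: attacked by Qb3; a2: attacked by Qb3; b2: attacked by Qb3.
Legal moves for Black: none.
Not in check and no legal moves → stalemate.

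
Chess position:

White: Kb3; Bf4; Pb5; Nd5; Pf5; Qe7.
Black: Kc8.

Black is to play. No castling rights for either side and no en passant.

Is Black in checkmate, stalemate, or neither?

stalemate

Black to move; black king on c8.
In check: no.
King squares — b7: attacked by Qe7; c7: attacked by Bf4; d7: attacked by Qe7; b8: attacked by Bf4; d8: attacked by Qe7.
Legal moves for Black: none.
Not in check and no legal moves → stalemate.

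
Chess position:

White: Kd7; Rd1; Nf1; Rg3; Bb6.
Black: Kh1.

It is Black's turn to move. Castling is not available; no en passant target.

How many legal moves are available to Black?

0

Black to move; king on h1.
In check: no.
Legal moves: none.
Count: 0.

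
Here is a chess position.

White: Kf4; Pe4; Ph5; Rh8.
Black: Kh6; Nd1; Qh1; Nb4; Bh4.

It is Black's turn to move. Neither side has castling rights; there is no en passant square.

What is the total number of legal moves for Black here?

Black to move; king on h6.
In check: yes, from the white rook on h8.
Legal moves: Kg7.
Count: 1.

1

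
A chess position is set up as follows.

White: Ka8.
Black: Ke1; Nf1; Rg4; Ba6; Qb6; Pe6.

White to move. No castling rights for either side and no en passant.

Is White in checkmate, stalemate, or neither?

White to move; white king on a8.
In check: no.
King squares — a7: attacked by Qb6; b7: attacked by Ba6; b8: attacked by Qb6.
Legal moves for White: none.
Not in check and no legal moves → stalemate.

stalemate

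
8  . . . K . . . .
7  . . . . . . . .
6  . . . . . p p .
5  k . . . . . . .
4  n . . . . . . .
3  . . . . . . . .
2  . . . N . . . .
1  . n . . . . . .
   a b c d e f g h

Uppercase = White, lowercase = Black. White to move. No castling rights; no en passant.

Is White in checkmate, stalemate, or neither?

White to move; white king on d8.
In check: no.
Legal moves for White: Ke8, Kc8, Ke7, Kd7, Kc7, Ne4, Nc4+, Nf3, Nb3+, Nf1, Nxb1.
White has 11 legal moves and is not in check → neither.

neither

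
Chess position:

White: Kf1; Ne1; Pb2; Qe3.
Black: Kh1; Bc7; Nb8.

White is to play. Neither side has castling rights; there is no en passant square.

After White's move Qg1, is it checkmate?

yes

After Qg1: black king on h1; in check: yes, from the white queen on g1.
King squares — g1: attacked by Kf1; g2: attacked by Ne1; h2: attacked by Qg1.
Black has no legal moves → checkmate.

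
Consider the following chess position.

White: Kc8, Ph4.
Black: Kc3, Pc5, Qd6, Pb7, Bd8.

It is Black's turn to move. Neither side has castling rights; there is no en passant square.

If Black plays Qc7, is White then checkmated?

After Qc7: white king on c8; in check: yes, from the black queen on c7.
King squares — b7: attacked by Qc7; c7: attacked by Bd8; d7: attacked by Qc7; b8: attacked by Qc7; d8: attacked by Qc7.
White has no legal moves → checkmate.

yes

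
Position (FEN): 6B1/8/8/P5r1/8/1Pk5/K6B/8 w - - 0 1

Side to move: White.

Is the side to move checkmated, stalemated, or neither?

neither

White to move; white king on a2.
In check: no.
Legal moves for White: Bh7, Bf7, Be6, Bd5, Bc4, Bb8, Bc7, Bd6, Be5+, Bf4, Bg3, Bg1, Ka3, Kb1, Ka1, a6, b4.
White has 17 legal moves and is not in check → neither.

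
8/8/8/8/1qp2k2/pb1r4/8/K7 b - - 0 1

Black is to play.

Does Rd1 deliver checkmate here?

After Rd1: white king on a1; in check: yes, from the black rook on d1.
King squares — b1: attacked by Rd1; a2: attacked by Bb3; b2: attacked by Pa3.
White has no legal moves → checkmate.

yes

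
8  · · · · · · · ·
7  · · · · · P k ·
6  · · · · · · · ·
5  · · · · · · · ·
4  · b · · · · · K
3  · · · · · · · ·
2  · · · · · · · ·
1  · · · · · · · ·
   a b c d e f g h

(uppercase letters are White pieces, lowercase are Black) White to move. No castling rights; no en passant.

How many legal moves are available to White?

White to move; king on h4.
In check: no.
Legal moves: Kh5, Kg5, Kg4, Kh3, Kg3, f8=Q+, f8=R, f8=B+, f8=N.
Count: 9.

9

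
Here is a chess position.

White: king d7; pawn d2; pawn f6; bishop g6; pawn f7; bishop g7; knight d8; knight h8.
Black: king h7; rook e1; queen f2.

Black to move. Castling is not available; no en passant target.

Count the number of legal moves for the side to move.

Black to move; king on h7.
In check: yes, from the white bishop on g6.
Legal moves: none.
Count: 0.

0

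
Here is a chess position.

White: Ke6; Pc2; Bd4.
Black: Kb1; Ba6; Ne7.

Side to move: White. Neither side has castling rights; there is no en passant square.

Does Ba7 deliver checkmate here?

no

After Ba7: black king on b1; in check: no.
Black is not in check, so this cannot be checkmate.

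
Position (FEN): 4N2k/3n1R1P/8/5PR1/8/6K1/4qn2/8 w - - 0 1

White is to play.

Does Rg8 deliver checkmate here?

yes

After Rg8: black king on h8; in check: yes, from the white rook on g8.
King squares — g7: attacked by Rf7; h7: attacked by Rf7; g8: attacked by Ph7.
Black has no legal moves → checkmate.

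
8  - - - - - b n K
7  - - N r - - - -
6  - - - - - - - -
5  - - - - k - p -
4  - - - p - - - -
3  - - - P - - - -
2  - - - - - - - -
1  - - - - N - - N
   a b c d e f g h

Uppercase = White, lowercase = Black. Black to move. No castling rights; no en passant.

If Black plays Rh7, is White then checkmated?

After Rh7: white king on h8; in check: yes, from the black rook on h7.
White has 2 legal replies: Kxg8, Kxh7.
In check but a legal move exists → not checkmate.

no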